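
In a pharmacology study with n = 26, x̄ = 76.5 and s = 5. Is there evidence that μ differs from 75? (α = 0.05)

t = (x̄ - μ₀)/(s/√n) = (76.5 - 75)/(5/√26) = 1.53. df = 25, critical t = ±2.06. Fail to reject H₀.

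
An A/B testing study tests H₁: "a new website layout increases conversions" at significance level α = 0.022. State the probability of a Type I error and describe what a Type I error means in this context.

P(Type I error) = α = 0.022. A Type I error is rejecting H₀ when H₀ is actually true (false positive) — here, concluding that a new website layout increases conversions when in fact this is not the case. Consequence: rolling out a layout that doesn't actually help — wasted engineering effort.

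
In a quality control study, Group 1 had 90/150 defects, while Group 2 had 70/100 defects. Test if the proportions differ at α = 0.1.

p̂₁ = 0.6, p̂₂ = 0.7, pooled p̂ = 0.64. z = -1.614. Critical: ±1.645. Fail to reject H₀.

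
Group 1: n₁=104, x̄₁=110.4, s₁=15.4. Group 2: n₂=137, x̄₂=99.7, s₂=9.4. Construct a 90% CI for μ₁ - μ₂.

Difference = 10.7. SE = √(15.4²/104 + 9.4²/137) = 1.71. CI = (7.89, 13.51)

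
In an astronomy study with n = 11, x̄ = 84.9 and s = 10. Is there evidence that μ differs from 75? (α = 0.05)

t = (x̄ - μ₀)/(s/√n) = (84.9 - 75)/(10/√11) = 3.283. df = 10, critical t = ±2.228. Reject H₀.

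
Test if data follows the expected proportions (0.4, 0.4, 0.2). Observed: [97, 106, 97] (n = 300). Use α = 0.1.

Expected: [120.0, 120.0, 60.0]. χ² = 28.858. df = 2, critical = 4.605. Reject H₀.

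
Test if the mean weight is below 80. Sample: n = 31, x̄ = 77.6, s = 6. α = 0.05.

t = (77.6 - 80)/(6/√31) = -2.227, df = 30. Critical t = -1.697. Reject H₀.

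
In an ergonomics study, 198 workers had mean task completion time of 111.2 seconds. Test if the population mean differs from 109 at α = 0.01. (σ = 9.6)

z = (x̄ - μ₀)/(σ/√n) = (111.2 - 109)/(9.6/√198) = 3.225. Critical value: ±2.576. Since |3.225| > 2.576, Reject H₀.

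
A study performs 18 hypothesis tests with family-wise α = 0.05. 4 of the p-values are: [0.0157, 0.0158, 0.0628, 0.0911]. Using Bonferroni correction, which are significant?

Bonferroni α = 0.05/18 = 0.00278. None of the given p-values are significant.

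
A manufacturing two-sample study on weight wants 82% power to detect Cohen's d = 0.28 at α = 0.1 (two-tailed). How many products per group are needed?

z_{α/2} = 1.645, z_β = Φ⁻¹(0.82) = 0.915. For small effect (d = 0.28): n per group = 2(z_{α/2} + z_β)²/d² = 2(1.645 + 0.915)²/0.28² = 167.2 → 168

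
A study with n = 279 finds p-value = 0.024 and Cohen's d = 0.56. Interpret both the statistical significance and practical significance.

Statistically significant (p = 0.024 < 0.05). Cohen's d = 0.56 indicates a medium effect size. Both statistical and practical significance should be considered.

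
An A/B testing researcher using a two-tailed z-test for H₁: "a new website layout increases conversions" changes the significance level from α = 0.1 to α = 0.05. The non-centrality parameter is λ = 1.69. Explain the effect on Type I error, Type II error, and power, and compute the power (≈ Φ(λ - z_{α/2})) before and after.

Decreasing α from 0.1 to 0.05:
• Type I error rate decreases (α is the Type I rate by definition).
• Critical value moves from z_{α/2} = 1.645 to 1.96, so power = Φ(λ - z_{α/2}) goes from Φ(1.69 - 1.645) = 0.518 to Φ(1.69 - 1.96) = 0.394.
• Type II error rate β = 1 - power therefore increases (0.482 → 0.606).
Appropriate when false positives are costly — here, rolling out a layout that doesn't actually help — wasted engineering effort.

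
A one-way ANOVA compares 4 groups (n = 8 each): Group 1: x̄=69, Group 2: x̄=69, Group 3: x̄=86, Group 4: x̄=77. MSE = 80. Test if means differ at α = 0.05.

Grand mean = 75.25. SS_between = 1574.0, MS_between = 524.67. F = 6.558, F_crit ≈ 2.947. Reject H₀.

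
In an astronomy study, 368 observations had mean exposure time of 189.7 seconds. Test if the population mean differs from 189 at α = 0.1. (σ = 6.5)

z = (x̄ - μ₀)/(σ/√n) = (189.7 - 189)/(6.5/√368) = 2.066. Critical value: ±1.645. Since |2.066| > 1.645, Reject H₀.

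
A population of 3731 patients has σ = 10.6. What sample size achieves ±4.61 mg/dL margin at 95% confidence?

Without FPC: n₀ = (1.96×10.6/4.61)² = 20.311. With FPC: n = n₀N/(n₀+N-1) = 20.2 → n = 21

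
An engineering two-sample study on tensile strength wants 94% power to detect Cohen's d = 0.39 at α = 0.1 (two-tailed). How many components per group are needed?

z_{α/2} = 1.645, z_β = Φ⁻¹(0.94) = 1.555. For small effect (d = 0.39): n per group = 2(z_{α/2} + z_β)²/d² = 2(1.645 + 1.555)²/0.39² = 134.6 → 135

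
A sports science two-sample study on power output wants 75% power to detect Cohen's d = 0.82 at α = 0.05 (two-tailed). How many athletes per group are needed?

z_{α/2} = 1.96, z_β = Φ⁻¹(0.75) = 0.674. For large effect (d = 0.82): n per group = 2(z_{α/2} + z_β)²/d² = 2(1.96 + 0.674)²/0.82² = 20.6 → 21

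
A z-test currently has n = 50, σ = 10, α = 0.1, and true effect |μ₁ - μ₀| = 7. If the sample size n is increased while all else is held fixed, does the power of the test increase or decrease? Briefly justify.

Power increases: a larger n shrinks the standard error σ/√n, moving the sampling distribution under H₁ further from the critical value.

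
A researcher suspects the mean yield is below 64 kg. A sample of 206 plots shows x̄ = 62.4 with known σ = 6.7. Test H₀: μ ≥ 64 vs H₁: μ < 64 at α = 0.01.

z = -3.428. Critical value: -2.33. Reject H₀.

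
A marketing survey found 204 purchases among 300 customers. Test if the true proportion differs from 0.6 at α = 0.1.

p̂ = 0.68, p₀ = 0.6. z = (p̂ - p₀)/√(p₀(1-p₀)/n) = 2.828. Critical: ±1.645. Reject H₀.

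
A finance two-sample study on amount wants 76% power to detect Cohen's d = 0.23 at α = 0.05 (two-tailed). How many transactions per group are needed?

z_{α/2} = 1.96, z_β = Φ⁻¹(0.76) = 0.706. For small effect (d = 0.23): n per group = 2(z_{α/2} + z_β)²/d² = 2(1.96 + 0.706)²/0.23² = 268.7 → 269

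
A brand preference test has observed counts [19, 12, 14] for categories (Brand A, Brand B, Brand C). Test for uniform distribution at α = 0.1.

Expected = 15 each. χ² = Σ(O-E)²/E = 1.733. df = 2, critical value = 4.605. Fail to reject H₀.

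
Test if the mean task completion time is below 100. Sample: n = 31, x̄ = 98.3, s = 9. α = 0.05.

t = (98.3 - 100)/(9/√31) = -1.052, df = 30. Critical t = -1.697. Fail to reject H₀.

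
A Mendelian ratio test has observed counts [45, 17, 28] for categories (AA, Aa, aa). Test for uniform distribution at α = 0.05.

Expected = 30 each. χ² = Σ(O-E)²/E = 13.267. df = 2, critical value = 5.991. Reject H₀.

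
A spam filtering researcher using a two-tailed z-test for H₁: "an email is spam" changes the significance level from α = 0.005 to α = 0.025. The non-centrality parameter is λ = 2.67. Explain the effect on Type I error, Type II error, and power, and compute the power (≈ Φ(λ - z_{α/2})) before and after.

Increasing α from 0.005 to 0.025:
• Type I error rate increases (α is the Type I rate by definition).
• Critical value moves from z_{α/2} = 2.807 to 2.241, so power = Φ(λ - z_{α/2}) goes from Φ(2.67 - 2.807) = 0.446 to Φ(2.67 - 2.241) = 0.666.
• Type II error rate β = 1 - power therefore decreases (0.554 → 0.334).
Appropriate when false negatives are costly — here, a spam email lands in the inbox.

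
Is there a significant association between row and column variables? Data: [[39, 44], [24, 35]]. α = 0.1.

χ² = 0.556. df = 1, critical = 2.706. Fail to reject H₀. No evidence of dependence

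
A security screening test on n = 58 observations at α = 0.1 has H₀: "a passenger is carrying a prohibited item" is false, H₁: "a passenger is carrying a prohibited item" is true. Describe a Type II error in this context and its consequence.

Type II error: failing to reject H₀ when it is false — concluding that a passenger is carrying a prohibited item is not supported when in fact it is. Consequence: letting a prohibited item through — security breach.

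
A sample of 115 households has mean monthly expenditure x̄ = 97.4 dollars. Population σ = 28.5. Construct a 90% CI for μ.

CI = x̄ ± z*(σ/√n) = 97.4 ± 1.645(28.5/√115) = 97.4 ± 4.37 = (93.03, 101.77)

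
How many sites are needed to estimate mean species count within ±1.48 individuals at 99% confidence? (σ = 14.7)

n = (z*σ/E)² = (2.576×14.7/1.48)² = 654.6 → n = 655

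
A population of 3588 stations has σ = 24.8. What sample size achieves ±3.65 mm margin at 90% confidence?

Without FPC: n₀ = (1.645×24.8/3.65)² = 124.925. With FPC: n = n₀N/(n₀+N-1) = 120.8 → n = 121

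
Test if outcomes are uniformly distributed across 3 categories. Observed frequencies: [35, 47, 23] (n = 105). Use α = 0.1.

Expected = 35 each. χ² = Σ(O-E)²/E = 8.229. df = 2, critical value = 4.605. Reject H₀.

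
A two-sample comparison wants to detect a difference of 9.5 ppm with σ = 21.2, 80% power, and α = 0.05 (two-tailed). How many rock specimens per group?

n per group = 2(z_α/2 + z_β)²σ²/d² = 2×(1.96 + 0.84)²×21.2²/9.5² = 78.1 → n = 79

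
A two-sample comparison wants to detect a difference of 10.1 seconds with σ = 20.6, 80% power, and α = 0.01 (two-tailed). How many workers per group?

n per group = 2(z_α/2 + z_β)²σ²/d² = 2×(2.576 + 0.84)²×20.6²/10.1² = 97.1 → n = 98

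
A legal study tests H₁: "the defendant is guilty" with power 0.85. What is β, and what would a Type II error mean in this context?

β = 1 - power = 1 - 0.85 = 0.15. A Type II error is failing to reject H₀ when H₀ is false (false negative) — here, failing to conclude that the defendant is guilty when in fact it is true. Consequence: acquitting a guilty person.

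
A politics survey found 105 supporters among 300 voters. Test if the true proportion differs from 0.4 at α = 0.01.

p̂ = 0.35, p₀ = 0.4. z = (p̂ - p₀)/√(p₀(1-p₀)/n) = -1.768. Critical: ±2.576. Fail to reject H₀.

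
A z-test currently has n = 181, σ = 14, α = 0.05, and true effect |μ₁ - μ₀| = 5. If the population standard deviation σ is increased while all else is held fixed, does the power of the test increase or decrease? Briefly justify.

Power decreases: a larger σ inflates the standard error σ/√n, pulling the sampling distribution under H₁ back toward the critical value.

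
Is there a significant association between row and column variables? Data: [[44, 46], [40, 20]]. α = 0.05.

χ² = 4.618. df = 1, critical = 3.841. Reject H₀. Variables are dependent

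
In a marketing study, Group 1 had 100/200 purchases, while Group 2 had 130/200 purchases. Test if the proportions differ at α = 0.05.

p̂₁ = 0.5, p̂₂ = 0.65, pooled p̂ = 0.575. z = -3.034. Critical: ±1.96. Reject H₀.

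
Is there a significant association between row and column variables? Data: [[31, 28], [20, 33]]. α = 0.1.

χ² = 2.468. df = 1, critical = 2.706. Fail to reject H₀. No evidence of dependence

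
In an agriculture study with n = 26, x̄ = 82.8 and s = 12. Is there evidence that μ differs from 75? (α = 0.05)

t = (x̄ - μ₀)/(s/√n) = (82.8 - 75)/(12/√26) = 3.314. df = 25, critical t = ±2.06. Reject H₀.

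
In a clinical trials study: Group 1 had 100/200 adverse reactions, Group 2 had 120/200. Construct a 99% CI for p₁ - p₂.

p̂₁ = 0.5, p̂₂ = 0.6. Difference = -0.1. CI = (-0.228, 0.028)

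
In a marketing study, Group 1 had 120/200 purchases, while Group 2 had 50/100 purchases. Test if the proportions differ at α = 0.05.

p̂₁ = 0.6, p̂₂ = 0.5, pooled p̂ = 0.567. z = 1.648. Critical: ±1.96. Fail to reject H₀.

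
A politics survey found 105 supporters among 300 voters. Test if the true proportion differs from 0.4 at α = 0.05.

p̂ = 0.35, p₀ = 0.4. z = (p̂ - p₀)/√(p₀(1-p₀)/n) = -1.768. Critical: ±1.96. Fail to reject H₀.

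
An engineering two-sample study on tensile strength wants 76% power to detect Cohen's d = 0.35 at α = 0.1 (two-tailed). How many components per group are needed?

z_{α/2} = 1.645, z_β = Φ⁻¹(0.76) = 0.706. For small effect (d = 0.35): n per group = 2(z_{α/2} + z_β)²/d² = 2(1.645 + 0.706)²/0.35² = 90.2 → 91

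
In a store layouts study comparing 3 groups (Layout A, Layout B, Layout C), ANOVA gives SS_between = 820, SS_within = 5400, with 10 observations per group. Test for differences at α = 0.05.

df_between = 2, df_within = 27. F = MS_between/MS_within = 410.0/200.0 = 2.05. F_crit ≈ 3.354. Fail to reject H₀.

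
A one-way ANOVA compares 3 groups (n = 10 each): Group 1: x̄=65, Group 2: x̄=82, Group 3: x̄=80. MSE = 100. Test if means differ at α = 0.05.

Grand mean = 75.67. SS_between = 1726.67, MS_between = 863.33. F = 8.633, F_crit ≈ 3.354. Reject H₀.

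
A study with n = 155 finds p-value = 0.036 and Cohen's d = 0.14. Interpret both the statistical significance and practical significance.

Statistically significant (p = 0.036 < 0.05). Cohen's d = 0.14 indicates a very small effect size. Both statistical and practical significance should be considered.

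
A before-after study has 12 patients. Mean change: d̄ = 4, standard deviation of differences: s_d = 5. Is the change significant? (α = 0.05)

t = d̄/(s_d/√n) = 4/(5/√12) = 2.771. df = 11, critical t = ±2.201. Reject H₀.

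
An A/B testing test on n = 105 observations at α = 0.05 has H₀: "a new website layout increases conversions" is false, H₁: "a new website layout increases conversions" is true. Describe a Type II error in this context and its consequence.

Type II error: failing to reject H₀ when it is false — concluding that a new website layout increases conversions is not supported when in fact it is. Consequence: discarding a layout that would have improved conversions — lost revenue.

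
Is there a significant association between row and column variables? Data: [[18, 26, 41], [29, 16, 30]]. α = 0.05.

χ² = 6.058. df = 2, critical = 5.991. Reject H₀. Variables are dependent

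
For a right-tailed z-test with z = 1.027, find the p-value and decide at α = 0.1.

p = P(Z > 1.027) = 1 - Φ(1.027) ≈ 0.1522. Since p ≥ 0.1, fail to reject H₀ (not significant) at α = 0.1.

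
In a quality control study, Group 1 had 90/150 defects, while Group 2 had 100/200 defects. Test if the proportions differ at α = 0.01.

p̂₁ = 0.6, p̂₂ = 0.5, pooled p̂ = 0.543. z = 1.858. Critical: ±2.576. Fail to reject H₀.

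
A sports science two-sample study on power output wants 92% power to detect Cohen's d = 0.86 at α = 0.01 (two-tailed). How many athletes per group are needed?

z_{α/2} = 2.576, z_β = Φ⁻¹(0.92) = 1.405. For large effect (d = 0.86): n per group = 2(z_{α/2} + z_β)²/d² = 2(2.576 + 1.405)²/0.86² = 42.9 → 43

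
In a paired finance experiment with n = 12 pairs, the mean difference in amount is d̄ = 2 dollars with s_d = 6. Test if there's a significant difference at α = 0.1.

t = d̄/(s_d/√n) = 2/(6/√12) = 1.155. df = 11, critical t = ±1.796. Fail to reject H₀.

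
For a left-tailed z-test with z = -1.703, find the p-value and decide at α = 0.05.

p = P(Z < -1.703) = Φ(-1.703) ≈ 0.0443. Since p < 0.05, reject H₀ (significant) at α = 0.05.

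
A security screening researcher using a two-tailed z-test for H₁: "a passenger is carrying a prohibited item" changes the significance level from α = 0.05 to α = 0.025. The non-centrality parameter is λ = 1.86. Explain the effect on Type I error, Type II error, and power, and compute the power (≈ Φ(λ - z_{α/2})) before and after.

Decreasing α from 0.05 to 0.025:
• Type I error rate decreases (α is the Type I rate by definition).
• Critical value moves from z_{α/2} = 1.96 to 2.241, so power = Φ(λ - z_{α/2}) goes from Φ(1.86 - 1.96) = 0.46 to Φ(1.86 - 2.241) = 0.352.
• Type II error rate β = 1 - power therefore increases (0.54 → 0.648).
Appropriate when false positives are costly — here, detaining an innocent passenger — delay and inconvenience.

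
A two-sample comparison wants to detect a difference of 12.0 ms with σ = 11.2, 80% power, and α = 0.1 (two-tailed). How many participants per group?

n per group = 2(z_α/2 + z_β)²σ²/d² = 2×(1.645 + 0.84)²×11.2²/12.0² = 10.8 → n = 11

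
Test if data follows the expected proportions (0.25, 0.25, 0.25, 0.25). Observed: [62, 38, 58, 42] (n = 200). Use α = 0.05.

Expected: [50.0, 50.0, 50.0, 50.0]. χ² = 8.32. df = 3, critical = 7.815. Reject H₀.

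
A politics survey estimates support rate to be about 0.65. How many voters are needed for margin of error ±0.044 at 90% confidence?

n = z²p(1-p)/E² = 1.645²×0.65×0.35/0.044² = 318.0 → n = 318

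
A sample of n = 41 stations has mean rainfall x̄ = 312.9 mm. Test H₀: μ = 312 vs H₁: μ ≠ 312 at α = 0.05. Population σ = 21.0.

z = (x̄ - μ₀)/(σ/√n) = (312.9 - 312)/(21.0/√41) = 0.274. Critical value: ±1.96. Since |0.274| ≤ 1.96, Fail to reject H₀.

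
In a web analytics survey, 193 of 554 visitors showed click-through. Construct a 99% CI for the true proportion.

p̂ = 0.348. CI = p̂ ± z*√(p̂(1-p̂)/n) = (0.296, 0.401)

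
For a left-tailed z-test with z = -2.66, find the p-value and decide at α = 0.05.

p = P(Z < -2.66) = Φ(-2.66) ≈ 0.0039. Since p < 0.05, reject H₀ (significant) at α = 0.05.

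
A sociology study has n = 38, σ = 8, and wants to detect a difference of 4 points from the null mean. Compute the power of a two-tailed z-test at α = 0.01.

SE = σ/√n = 8/√38 = 1.298. Non-centrality λ = d/SE = 4/1.298 = 3.082. Power ≈ Φ(λ - z_{α/2}) = Φ(3.082 - 2.576) = Φ(0.506) = 0.694.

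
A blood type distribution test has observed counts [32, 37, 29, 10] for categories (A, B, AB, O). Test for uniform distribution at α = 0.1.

Expected = 27 each. χ² = Σ(O-E)²/E = 15.481. df = 3, critical value = 6.251. Reject H₀.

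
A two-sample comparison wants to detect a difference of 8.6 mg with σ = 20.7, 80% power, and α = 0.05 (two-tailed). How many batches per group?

n per group = 2(z_α/2 + z_β)²σ²/d² = 2×(1.96 + 0.84)²×20.7²/8.6² = 90.8 → n = 91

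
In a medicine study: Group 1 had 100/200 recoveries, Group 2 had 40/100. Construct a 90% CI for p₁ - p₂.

p̂₁ = 0.5, p̂₂ = 0.4. Difference = 0.1. CI = (0.001, 0.199)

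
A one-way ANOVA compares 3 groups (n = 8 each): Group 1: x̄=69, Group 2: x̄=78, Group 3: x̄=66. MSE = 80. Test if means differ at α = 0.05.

Grand mean = 71.0. SS_between = 624.0, MS_between = 312.0. F = 3.9, F_crit ≈ 3.467. Reject H₀.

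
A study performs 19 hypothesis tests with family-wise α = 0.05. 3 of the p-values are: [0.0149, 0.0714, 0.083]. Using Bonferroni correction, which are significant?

Bonferroni α = 0.05/19 = 0.00263. None of the given p-values are significant.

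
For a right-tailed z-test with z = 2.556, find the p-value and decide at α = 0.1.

p = P(Z > 2.556) = 1 - Φ(2.556) ≈ 0.0053. Since p < 0.1, reject H₀ (significant) at α = 0.1.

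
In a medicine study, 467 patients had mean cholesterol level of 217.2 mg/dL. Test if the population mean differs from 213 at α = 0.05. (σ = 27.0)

z = (x̄ - μ₀)/(σ/√n) = (217.2 - 213)/(27.0/√467) = 3.362. Critical value: ±1.96. Since |3.362| > 1.96, Reject H₀.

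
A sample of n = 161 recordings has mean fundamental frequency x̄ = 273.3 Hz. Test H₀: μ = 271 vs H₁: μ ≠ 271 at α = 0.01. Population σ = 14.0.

z = (x̄ - μ₀)/(σ/√n) = (273.3 - 271)/(14.0/√161) = 2.085. Critical value: ±2.576. Since |2.085| ≤ 2.576, Fail to reject H₀.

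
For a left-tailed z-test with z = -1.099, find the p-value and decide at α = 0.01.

p = P(Z < -1.099) = Φ(-1.099) ≈ 0.1359. Since p ≥ 0.01, fail to reject H₀ (not significant) at α = 0.01.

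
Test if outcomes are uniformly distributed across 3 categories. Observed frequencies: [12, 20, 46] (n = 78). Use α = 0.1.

Expected = 26 each. χ² = Σ(O-E)²/E = 24.308. df = 2, critical value = 4.605. Reject H₀.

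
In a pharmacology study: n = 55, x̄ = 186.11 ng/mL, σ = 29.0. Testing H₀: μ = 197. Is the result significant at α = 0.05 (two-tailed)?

z = (186.11 - 197)/(29.0/√55) = -2.785. Since |z| > 1.96, significant at α = 0.05.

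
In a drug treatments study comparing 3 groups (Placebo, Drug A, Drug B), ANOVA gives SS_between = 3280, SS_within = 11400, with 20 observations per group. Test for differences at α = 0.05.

df_between = 2, df_within = 57. F = MS_between/MS_within = 1640.0/200.0 = 8.2. F_crit ≈ 3.159. Reject H₀. At least one mean differs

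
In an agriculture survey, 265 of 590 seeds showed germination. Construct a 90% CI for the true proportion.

p̂ = 0.449. CI = p̂ ± z*√(p̂(1-p̂)/n) = (0.415, 0.483)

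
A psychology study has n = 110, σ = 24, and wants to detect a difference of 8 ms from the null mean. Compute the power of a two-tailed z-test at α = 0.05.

SE = σ/√n = 24/√110 = 2.288. Non-centrality λ = d/SE = 8/2.288 = 3.496. Power ≈ Φ(λ - z_{α/2}) = Φ(3.496 - 1.96) = Φ(1.536) = 0.938.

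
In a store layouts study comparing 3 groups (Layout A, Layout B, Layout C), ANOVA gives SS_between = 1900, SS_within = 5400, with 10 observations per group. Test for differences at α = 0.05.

df_between = 2, df_within = 27. F = MS_between/MS_within = 950.0/200.0 = 4.75. F_crit ≈ 3.354. Reject H₀. At least one mean differs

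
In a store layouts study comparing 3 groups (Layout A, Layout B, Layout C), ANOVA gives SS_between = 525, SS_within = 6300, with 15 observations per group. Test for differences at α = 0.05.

df_between = 2, df_within = 42. F = MS_between/MS_within = 262.5/150.0 = 1.75. F_crit ≈ 3.22. Fail to reject H₀.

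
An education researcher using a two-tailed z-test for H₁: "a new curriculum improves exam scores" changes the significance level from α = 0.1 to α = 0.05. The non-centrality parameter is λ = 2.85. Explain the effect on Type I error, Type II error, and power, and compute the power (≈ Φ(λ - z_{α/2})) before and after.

Decreasing α from 0.1 to 0.05:
• Type I error rate decreases (α is the Type I rate by definition).
• Critical value moves from z_{α/2} = 1.645 to 1.96, so power = Φ(λ - z_{α/2}) goes from Φ(2.85 - 1.645) = 0.886 to Φ(2.85 - 1.96) = 0.813.
• Type II error rate β = 1 - power therefore increases (0.114 → 0.187).
Appropriate when false positives are costly — here, adopting a curriculum that gives no real benefit — disruption for nothing.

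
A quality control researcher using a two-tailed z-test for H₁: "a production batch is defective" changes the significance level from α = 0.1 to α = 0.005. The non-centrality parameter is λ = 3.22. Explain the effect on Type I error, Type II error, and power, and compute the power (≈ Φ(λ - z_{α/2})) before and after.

Decreasing α from 0.1 to 0.005:
• Type I error rate decreases (α is the Type I rate by definition).
• Critical value moves from z_{α/2} = 1.645 to 2.807, so power = Φ(λ - z_{α/2}) goes from Φ(3.22 - 1.645) = 0.942 to Φ(3.22 - 2.807) = 0.66.
• Type II error rate β = 1 - power therefore increases (0.058 → 0.34).
Appropriate when false positives are costly — here, scrapping a good batch — wasted material and cost for no reason.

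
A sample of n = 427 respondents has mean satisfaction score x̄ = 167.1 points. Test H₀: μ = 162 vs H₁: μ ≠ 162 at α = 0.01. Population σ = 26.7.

z = (x̄ - μ₀)/(σ/√n) = (167.1 - 162)/(26.7/√427) = 3.947. Critical value: ±2.576. Since |3.947| > 2.576, Reject H₀.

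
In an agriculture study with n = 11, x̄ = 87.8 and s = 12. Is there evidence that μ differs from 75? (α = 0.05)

t = (x̄ - μ₀)/(s/√n) = (87.8 - 75)/(12/√11) = 3.538. df = 10, critical t = ±2.228. Reject H₀.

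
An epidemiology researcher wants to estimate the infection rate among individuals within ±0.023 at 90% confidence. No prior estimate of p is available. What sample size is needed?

Conservative approach: use p = 0.5 (maximizes p(1-p) = 0.25). n = z²(0.25)/E² = 1.645²×0.25/0.023² = 1278.8 → n = 1279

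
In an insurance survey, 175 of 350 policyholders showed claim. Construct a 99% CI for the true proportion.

p̂ = 0.5. CI = p̂ ± z*√(p̂(1-p̂)/n) = (0.431, 0.569)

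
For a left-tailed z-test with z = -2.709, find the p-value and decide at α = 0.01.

p = P(Z < -2.709) = Φ(-2.709) ≈ 0.0034. Since p < 0.01, reject H₀ (significant) at α = 0.01.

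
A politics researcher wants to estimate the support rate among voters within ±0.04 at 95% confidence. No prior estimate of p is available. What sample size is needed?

Conservative approach: use p = 0.5 (maximizes p(1-p) = 0.25). n = z²(0.25)/E² = 1.96²×0.25/0.04² = 600.2 → n = 601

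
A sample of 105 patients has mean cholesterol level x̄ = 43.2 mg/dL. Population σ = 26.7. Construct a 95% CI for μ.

CI = x̄ ± z*(σ/√n) = 43.2 ± 1.96(26.7/√105) = 43.2 ± 5.11 = (38.09, 48.31)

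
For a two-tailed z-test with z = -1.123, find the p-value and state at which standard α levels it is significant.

p = 2·P(Z > |-1.123|) = 2·(1 - Φ(1.123)) ≈ 0.2614. Not significant at any standard level.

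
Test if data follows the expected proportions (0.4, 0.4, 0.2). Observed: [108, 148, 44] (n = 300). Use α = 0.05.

Expected: [120.0, 120.0, 60.0]. χ² = 12.0. df = 2, critical = 5.991. Reject H₀.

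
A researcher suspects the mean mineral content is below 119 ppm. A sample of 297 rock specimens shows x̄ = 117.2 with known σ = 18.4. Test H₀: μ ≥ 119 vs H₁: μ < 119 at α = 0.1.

z = -1.686. Critical value: -1.28. Reject H₀.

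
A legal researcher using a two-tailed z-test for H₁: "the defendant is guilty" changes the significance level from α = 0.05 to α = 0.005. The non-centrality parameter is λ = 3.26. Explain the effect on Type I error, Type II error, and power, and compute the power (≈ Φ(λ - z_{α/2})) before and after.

Decreasing α from 0.05 to 0.005:
• Type I error rate decreases (α is the Type I rate by definition).
• Critical value moves from z_{α/2} = 1.96 to 2.807, so power = Φ(λ - z_{α/2}) goes from Φ(3.26 - 1.96) = 0.903 to Φ(3.26 - 2.807) = 0.675.
• Type II error rate β = 1 - power therefore increases (0.097 → 0.325).
Appropriate when false positives are costly — here, convicting an innocent person.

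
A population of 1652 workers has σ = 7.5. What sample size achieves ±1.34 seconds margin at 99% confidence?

Without FPC: n₀ = (2.576×7.5/1.34)² = 207.876. With FPC: n = n₀N/(n₀+N-1) = 184.7 → n = 185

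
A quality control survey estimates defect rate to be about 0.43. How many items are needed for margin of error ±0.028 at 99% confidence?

n = z²p(1-p)/E² = 2.576²×0.43×0.57/0.028² = 2074.5 → n = 2075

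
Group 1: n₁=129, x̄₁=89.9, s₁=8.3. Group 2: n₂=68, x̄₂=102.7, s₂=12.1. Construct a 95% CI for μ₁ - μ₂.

Difference = -12.8. SE = √(8.3²/129 + 12.1²/68) = 1.639. CI = (-16.01, -9.59)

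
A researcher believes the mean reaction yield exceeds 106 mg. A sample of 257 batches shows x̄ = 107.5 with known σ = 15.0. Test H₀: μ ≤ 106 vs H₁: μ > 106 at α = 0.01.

z = 1.603. Critical value: 2.33. Fail to reject H₀.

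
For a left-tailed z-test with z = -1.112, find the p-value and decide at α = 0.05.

p = P(Z < -1.112) = Φ(-1.112) ≈ 0.1331. Since p ≥ 0.05, fail to reject H₀ (not significant) at α = 0.05.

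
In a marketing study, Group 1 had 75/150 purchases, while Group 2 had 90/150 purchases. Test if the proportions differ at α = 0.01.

p̂₁ = 0.5, p̂₂ = 0.6, pooled p̂ = 0.55. z = -1.741. Critical: ±2.576. Fail to reject H₀.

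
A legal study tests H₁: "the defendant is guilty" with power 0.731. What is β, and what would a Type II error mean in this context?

β = 1 - power = 1 - 0.731 = 0.269. A Type II error is failing to reject H₀ when H₀ is false (false negative) — here, failing to conclude that the defendant is guilty when in fact it is true. Consequence: acquitting a guilty person.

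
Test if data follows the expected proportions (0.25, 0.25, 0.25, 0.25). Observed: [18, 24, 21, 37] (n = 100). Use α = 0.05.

Expected: [25.0, 25.0, 25.0, 25.0]. χ² = 8.4. df = 3, critical = 7.815. Reject H₀.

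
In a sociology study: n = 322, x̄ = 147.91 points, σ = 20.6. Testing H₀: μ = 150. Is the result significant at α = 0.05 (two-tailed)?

z = (147.91 - 150)/(20.6/√322) = -1.821. Since |z| ≤ 1.96, not significant at α = 0.05.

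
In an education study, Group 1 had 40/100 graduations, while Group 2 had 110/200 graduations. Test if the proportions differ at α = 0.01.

p̂₁ = 0.4, p̂₂ = 0.55, pooled p̂ = 0.5. z = -2.449. Critical: ±2.576. Fail to reject H₀.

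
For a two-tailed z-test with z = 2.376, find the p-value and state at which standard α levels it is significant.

p = 2·P(Z > |2.376|) = 2·(1 - Φ(2.376)) ≈ 0.0175. Significant at α = 0.1; Significant at α = 0.05.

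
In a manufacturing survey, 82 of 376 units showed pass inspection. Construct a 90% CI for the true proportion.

p̂ = 0.218. CI = p̂ ± z*√(p̂(1-p̂)/n) = (0.183, 0.253)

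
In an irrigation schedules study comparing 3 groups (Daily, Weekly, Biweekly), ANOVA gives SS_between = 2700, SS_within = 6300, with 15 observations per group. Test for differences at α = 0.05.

df_between = 2, df_within = 42. F = MS_between/MS_within = 1350.0/150.0 = 9.0. F_crit ≈ 3.22. Reject H₀. At least one mean differs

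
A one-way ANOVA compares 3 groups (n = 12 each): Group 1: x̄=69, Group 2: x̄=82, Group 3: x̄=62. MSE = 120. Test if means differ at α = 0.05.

Grand mean = 71.0. SS_between = 2472.0, MS_between = 1236.0. F = 10.3, F_crit ≈ 3.285. Reject H₀.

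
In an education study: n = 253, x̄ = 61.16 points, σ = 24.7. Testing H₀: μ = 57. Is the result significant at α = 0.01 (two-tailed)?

z = (61.16 - 57)/(24.7/√253) = 2.679. Since |z| > 2.576, significant at α = 0.01.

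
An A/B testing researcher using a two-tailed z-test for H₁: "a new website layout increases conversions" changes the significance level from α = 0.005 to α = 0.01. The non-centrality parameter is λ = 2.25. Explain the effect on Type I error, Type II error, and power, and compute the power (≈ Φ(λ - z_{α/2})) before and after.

Increasing α from 0.005 to 0.01:
• Type I error rate increases (α is the Type I rate by definition).
• Critical value moves from z_{α/2} = 2.807 to 2.576, so power = Φ(λ - z_{α/2}) goes from Φ(2.25 - 2.807) = 0.289 to Φ(2.25 - 2.576) = 0.372.
• Type II error rate β = 1 - power therefore decreases (0.711 → 0.628).
Appropriate when false negatives are costly — here, discarding a layout that would have improved conversions — lost revenue.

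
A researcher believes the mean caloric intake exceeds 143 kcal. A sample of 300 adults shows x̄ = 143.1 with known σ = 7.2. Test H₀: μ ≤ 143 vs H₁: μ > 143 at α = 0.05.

z = 0.241. Critical value: 1.645. Fail to reject H₀.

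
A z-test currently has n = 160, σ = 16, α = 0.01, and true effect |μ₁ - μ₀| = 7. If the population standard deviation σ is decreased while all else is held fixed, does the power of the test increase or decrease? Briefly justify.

Power increases: a smaller σ shrinks the standard error σ/√n, moving the sampling distribution under H₁ further from the critical value.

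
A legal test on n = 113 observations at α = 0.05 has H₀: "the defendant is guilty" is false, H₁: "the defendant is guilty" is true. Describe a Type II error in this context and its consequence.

Type II error: failing to reject H₀ when it is false — concluding that the defendant is guilty is not supported when in fact it is. Consequence: acquitting a guilty person.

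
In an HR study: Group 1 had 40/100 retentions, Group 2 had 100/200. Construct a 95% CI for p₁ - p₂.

p̂₁ = 0.4, p̂₂ = 0.5. Difference = -0.1. CI = (-0.218, 0.018)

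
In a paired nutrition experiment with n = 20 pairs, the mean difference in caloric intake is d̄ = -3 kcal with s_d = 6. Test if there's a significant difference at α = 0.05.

t = d̄/(s_d/√n) = -3/(6/√20) = -2.236. df = 19, critical t = ±2.093. Reject H₀.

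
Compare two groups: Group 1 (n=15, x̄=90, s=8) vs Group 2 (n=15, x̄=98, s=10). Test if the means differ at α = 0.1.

Pooled sp = 9.06. t = -2.419, df = 28. Critical t = ±1.701. Reject H₀.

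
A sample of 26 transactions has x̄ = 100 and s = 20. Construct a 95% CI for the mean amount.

CI = x̄ ± t*(s/√n) = 100 ± 2.06(20/√26) = (91.92, 108.08)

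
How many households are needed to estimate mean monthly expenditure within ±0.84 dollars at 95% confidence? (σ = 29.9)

n = (z*σ/E)² = (1.96×29.9/0.84)² = 4867.4 → n = 4868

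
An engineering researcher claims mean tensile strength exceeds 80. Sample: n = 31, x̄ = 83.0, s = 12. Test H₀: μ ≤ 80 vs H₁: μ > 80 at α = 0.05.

t = (83.0 - 80)/(12/√31) = 1.392, df = 30. Critical t = 1.697. Fail to reject H₀.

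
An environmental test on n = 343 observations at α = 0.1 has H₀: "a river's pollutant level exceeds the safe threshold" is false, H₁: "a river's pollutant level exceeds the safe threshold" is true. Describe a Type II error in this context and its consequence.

Type II error: failing to reject H₀ when it is false — concluding that a river's pollutant level exceeds the safe threshold is not supported when in fact it is. Consequence: allowing unsafe pollution to continue.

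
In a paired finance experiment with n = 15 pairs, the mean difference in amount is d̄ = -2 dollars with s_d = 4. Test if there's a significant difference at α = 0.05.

t = d̄/(s_d/√n) = -2/(4/√15) = -1.936. df = 14, critical t = ±2.145. Fail to reject H₀.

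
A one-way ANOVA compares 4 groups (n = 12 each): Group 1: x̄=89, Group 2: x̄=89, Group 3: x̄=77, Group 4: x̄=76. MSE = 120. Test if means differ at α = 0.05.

Grand mean = 82.75. SS_between = 1881.0, MS_between = 627.0. F = 5.225, F_crit ≈ 2.816. Reject H₀.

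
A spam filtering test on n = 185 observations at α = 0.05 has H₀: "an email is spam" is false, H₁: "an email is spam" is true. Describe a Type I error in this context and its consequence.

Type I error: rejecting H₀ when it is true — concluding that an email is spam when in fact it is not. Consequence: a legitimate email is sent to the spam folder and the user misses it.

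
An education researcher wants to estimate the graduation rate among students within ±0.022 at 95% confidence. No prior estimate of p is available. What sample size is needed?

Conservative approach: use p = 0.5 (maximizes p(1-p) = 0.25). n = z²(0.25)/E² = 1.96²×0.25/0.022² = 1984.3 → n = 1985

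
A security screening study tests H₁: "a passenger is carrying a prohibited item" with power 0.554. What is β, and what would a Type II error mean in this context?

β = 1 - power = 1 - 0.554 = 0.446. A Type II error is failing to reject H₀ when H₀ is false (false negative) — here, failing to conclude that a passenger is carrying a prohibited item when in fact it is true. Consequence: letting a prohibited item through — security breach.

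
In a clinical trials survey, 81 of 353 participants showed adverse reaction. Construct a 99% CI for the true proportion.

p̂ = 0.229. CI = p̂ ± z*√(p̂(1-p̂)/n) = (0.172, 0.287)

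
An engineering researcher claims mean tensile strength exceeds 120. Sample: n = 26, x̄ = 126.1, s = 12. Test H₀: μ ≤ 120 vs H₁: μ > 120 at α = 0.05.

t = (126.1 - 120)/(12/√26) = 2.592, df = 25. Critical t = 1.708. Reject H₀.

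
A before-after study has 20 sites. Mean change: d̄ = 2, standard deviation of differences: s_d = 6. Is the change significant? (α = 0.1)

t = d̄/(s_d/√n) = 2/(6/√20) = 1.491. df = 19, critical t = ±1.729. Fail to reject H₀.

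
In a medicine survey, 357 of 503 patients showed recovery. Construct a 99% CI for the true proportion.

p̂ = 0.71. CI = p̂ ± z*√(p̂(1-p̂)/n) = (0.658, 0.762)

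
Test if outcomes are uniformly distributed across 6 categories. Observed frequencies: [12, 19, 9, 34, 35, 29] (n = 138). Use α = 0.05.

Expected = 23 each. χ² = Σ(O-E)²/E = 27.565. df = 5, critical value = 11.07. Reject H₀.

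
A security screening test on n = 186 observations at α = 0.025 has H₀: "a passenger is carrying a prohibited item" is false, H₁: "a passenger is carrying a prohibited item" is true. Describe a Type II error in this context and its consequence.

Type II error: failing to reject H₀ when it is false — concluding that a passenger is carrying a prohibited item is not supported when in fact it is. Consequence: letting a prohibited item through — security breach.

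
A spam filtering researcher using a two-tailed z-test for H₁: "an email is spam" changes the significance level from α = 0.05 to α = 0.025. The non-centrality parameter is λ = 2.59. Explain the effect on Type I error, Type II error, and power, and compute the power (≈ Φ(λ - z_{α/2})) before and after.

Decreasing α from 0.05 to 0.025:
• Type I error rate decreases (α is the Type I rate by definition).
• Critical value moves from z_{α/2} = 1.96 to 2.241, so power = Φ(λ - z_{α/2}) goes from Φ(2.59 - 1.96) = 0.736 to Φ(2.59 - 2.241) = 0.636.
• Type II error rate β = 1 - power therefore increases (0.264 → 0.364).
Appropriate when false positives are costly — here, a legitimate email is sent to the spam folder and the user misses it.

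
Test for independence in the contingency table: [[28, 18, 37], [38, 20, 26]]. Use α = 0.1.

χ² = 3.535. df = 2, critical = 4.605. Fail to reject H₀. No evidence of dependence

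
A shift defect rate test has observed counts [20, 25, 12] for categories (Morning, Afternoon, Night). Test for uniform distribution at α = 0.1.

Expected = 19 each. χ² = Σ(O-E)²/E = 4.526. df = 2, critical value = 4.605. Fail to reject H₀.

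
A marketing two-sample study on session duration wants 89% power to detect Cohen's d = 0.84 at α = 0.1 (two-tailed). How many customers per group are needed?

z_{α/2} = 1.645, z_β = Φ⁻¹(0.89) = 1.227. For large effect (d = 0.84): n per group = 2(z_{α/2} + z_β)²/d² = 2(1.645 + 1.227)²/0.84² = 23.4 → 24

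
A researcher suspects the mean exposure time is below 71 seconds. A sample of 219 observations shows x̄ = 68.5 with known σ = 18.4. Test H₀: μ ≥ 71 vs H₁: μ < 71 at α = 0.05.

z = -2.011. Critical value: -1.645. Reject H₀.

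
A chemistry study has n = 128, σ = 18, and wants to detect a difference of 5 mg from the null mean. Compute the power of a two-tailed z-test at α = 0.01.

SE = σ/√n = 18/√128 = 1.591. Non-centrality λ = d/SE = 5/1.591 = 3.143. Power ≈ Φ(λ - z_{α/2}) = Φ(3.143 - 2.576) = Φ(0.567) = 0.715.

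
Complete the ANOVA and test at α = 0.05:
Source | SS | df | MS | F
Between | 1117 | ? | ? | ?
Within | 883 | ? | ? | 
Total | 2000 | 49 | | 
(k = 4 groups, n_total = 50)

df_between = 3, df_within = 46. MS_between = 372.33, MS_within = 19.2. F = 19.397, F_crit ≈ 2.807. Reject H₀.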